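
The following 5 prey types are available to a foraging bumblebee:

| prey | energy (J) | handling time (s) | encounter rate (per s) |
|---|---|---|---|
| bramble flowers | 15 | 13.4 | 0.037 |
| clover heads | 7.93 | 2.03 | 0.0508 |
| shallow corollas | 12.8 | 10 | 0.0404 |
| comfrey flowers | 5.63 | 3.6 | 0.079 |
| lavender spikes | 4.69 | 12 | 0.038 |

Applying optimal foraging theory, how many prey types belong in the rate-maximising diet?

4

Profitabilities (E/h, J/s): clover heads 3.91, comfrey flowers 1.56, shallow corollas 1.28, bramble flowers 1.12, lavender spikes 0.391. Add prey in this order while the next type's profitability exceeds the intake rate on those already taken.
Rate on top 1: 0.3652. comfrey flowers: 1.56 > 0.3652 → include.
Rate on top 2: 0.6109. shallow corollas: 1.28 > 0.6109 → include.
Rate on top 3: 0.7618. bramble flowers: 1.12 > 0.7618 → include.
Rate on top 4: 0.8393. lavender spikes: 0.391 < 0.8393 → exclude; stop.
Optimal diet: clover heads, comfrey flowers, shallow corollas, bramble flowers — 4 of 5 types.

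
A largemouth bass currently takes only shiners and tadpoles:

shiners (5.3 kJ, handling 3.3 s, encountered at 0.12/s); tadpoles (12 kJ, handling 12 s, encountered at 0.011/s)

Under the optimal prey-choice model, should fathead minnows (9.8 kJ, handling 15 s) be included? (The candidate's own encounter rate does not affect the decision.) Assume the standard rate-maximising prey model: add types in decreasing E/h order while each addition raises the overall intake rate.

Yes

Current rate: (0.12×5.3 + 0.011×12)/(1 + 0.12×3.3 + 0.011×12) = 0.5026 kJ/s.
Profitability of fathead minnows: 9.8/15 = 0.6533 kJ/s.
0.6533 > 0.5026, so adding fathead minnows raises the average — include it.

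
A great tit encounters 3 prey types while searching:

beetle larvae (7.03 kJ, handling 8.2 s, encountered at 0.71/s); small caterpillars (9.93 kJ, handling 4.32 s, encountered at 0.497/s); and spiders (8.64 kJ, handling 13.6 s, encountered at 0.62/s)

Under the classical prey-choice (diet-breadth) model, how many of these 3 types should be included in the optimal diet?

Rank by E/h (kJ/s): small caterpillars 2.3, beetle larvae 0.857, spiders 0.635. Include each in turn until the next type's E/h falls below the running intake rate.
Rate on top 1: 1.568. beetle larvae: 0.857 < 1.568 → exclude; stop.
Optimal diet: small caterpillars — 1 of 3 types.

1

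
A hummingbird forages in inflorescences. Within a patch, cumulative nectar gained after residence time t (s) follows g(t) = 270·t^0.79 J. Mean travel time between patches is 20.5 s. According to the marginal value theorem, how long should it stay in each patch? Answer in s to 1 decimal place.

77.1 s

Optimal t* satisfies g'(t*) = g(t*)/(T + t*).
g'(t) = 0.79·270·t^-0.21. Setting 0.79·270·t^-0.21 = 270·t^0.79/(20.5+t) gives 0.79(20.5+t) = t, so 0.21·t = 0.79×20.5.
t* = 0.79×20.5/0.21 = 77.12 s.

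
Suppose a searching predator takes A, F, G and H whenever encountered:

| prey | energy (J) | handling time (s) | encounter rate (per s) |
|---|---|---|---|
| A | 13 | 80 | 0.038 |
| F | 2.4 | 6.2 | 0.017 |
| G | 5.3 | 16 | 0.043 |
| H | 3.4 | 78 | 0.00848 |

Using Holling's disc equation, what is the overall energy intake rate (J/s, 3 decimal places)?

R = Σλ_iE_i / (1 + Σλ_ih_i)
Numerator: 0.038×13 + 0.017×2.4 + 0.043×5.3 + 0.00848×3.4 = 0.7915
Denominator: 1 + 0.038×80 + 0.017×6.2 + 0.043×16 + 0.00848×78 = 5.495
R = 0.7915/5.495 = 0.1441 J/s

0.144 J/s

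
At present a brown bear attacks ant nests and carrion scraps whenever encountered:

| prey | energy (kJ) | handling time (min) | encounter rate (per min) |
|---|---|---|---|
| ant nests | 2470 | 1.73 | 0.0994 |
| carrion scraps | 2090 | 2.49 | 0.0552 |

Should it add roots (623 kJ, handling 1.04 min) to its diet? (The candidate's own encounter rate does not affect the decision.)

On ant nests and carrion scraps alone, R = ΣλE/(1+Σλh) = 360.9/1.309 = 275.6 kJ/min.
Profitability of roots: 623/1.04 = 599 kJ/min.
Since 599 > R, including roots increases the long-run rate.

Yes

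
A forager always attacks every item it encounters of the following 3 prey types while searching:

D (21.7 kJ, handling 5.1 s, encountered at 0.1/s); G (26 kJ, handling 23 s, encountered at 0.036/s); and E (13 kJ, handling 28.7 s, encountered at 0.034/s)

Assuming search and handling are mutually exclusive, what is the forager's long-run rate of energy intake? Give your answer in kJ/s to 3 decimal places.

R = (0.1×21.7 + 0.036×26 + 0.034×13) / (1 + 0.1×5.1 + 0.036×23 + 0.034×28.7) = 3.548/3.314 = 1.071 kJ/s.

1.071 kJ/s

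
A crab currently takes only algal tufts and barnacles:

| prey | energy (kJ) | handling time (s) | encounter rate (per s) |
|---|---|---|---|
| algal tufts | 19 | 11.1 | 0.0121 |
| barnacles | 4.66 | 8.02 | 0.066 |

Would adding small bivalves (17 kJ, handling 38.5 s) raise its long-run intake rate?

Yes

Current rate: (0.0121×19 + 0.066×4.66)/(1 + 0.0121×11.1 + 0.066×8.02) = 0.3231 kJ/s.
Profitability of small bivalves: 17/38.5 = 0.4416 kJ/s.
Since 0.4416 > R, including small bivalves increases the long-run rate.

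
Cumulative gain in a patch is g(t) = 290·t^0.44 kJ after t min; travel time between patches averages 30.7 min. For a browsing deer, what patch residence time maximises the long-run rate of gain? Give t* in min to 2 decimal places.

24.12 min

Optimal t* satisfies g'(t*) = g(t*)/(T + t*).
g'(t) = 0.44·290·t^-0.56. Setting 0.44·290·t^-0.56 = 290·t^0.44/(30.7+t) gives 0.44(30.7+t) = t, so 0.56·t = 0.44×30.7.
t* = 0.44×30.7/0.56 = 24.12 min.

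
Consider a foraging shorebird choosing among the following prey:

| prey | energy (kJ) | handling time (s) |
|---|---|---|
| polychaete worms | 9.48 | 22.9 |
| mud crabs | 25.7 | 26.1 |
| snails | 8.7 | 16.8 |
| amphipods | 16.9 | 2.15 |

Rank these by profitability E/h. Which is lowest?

polychaete worms

Profitability E/h (kJ/s): polychaete worms = 9.48/22.9 = 0.414, mud crabs = 25.7/26.1 = 0.985, snails = 8.7/16.8 = 0.518, amphipods = 16.9/2.15 = 7.86.
Ranked: amphipods > mud crabs > snails > polychaete worms.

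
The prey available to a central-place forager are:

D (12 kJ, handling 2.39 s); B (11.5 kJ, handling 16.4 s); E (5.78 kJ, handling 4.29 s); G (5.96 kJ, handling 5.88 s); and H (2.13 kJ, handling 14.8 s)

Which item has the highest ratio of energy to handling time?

D

In descending order of E/h:
D: 12/2.39 = 5.02 kJ/s
E: 5.78/4.29 = 1.35 kJ/s
G: 5.96/5.88 = 1.01 kJ/s
B: 11.5/16.4 = 0.701 kJ/s
H: 2.13/14.8 = 0.144 kJ/s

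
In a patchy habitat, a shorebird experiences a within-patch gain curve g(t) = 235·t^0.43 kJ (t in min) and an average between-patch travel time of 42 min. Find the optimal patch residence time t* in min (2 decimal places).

By the marginal value theorem, leave when the instantaneous gain rate g'(t) equals the habitat-wide average g(t)/(T + t).
g'(t) = 0.43·235·t^-0.57. Setting 0.43·235·t^-0.57 = 235·t^0.43/(42+t) gives 0.43(42+t) = t, so 0.57·t = 0.43×42.
t* = 0.43×42/0.57 = 31.68 min.

31.68 min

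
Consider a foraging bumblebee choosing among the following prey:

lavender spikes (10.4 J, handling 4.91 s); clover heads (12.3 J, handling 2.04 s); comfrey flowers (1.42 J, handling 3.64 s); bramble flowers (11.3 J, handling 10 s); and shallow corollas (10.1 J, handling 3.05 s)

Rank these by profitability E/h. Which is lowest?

comfrey flowers

Profitability E/h (J/s): lavender spikes = 10.4/4.91 = 2.12, clover heads = 12.3/2.04 = 6.03, comfrey flowers = 1.42/3.64 = 0.39, bramble flowers = 11.3/10 = 1.13, shallow corollas = 10.1/3.05 = 3.31.
Ranked: clover heads > shallow corollas > lavender spikes > bramble flowers > comfrey flowers.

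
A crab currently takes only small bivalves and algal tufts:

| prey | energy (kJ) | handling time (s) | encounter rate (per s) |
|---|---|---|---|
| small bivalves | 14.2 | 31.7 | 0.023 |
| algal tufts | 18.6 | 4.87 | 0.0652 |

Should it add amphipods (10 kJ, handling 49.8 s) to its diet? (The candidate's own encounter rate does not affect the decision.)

Current rate: (0.023×14.2 + 0.0652×18.6)/(1 + 0.023×31.7 + 0.0652×4.87) = 0.7521 kJ/s.
amphipods: E/h = 10/49.8 = 0.2008 kJ/s.
Since 0.2008 < R, time spent handling amphipods is better spent searching.

No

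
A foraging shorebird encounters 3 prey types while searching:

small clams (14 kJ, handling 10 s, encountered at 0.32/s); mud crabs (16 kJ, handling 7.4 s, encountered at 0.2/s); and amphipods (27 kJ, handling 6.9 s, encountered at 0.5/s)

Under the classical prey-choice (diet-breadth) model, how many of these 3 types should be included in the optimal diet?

1

Profitabilities (E/h, kJ/s): amphipods 3.91, mud crabs 2.16, small clams 1.4. Add prey in this order while the next type's profitability exceeds the intake rate on those already taken.
Rate on top 1: 3.034. mud crabs: 2.16 < 3.034 → exclude; stop.
Optimal diet: amphipods — 1 of 3 types.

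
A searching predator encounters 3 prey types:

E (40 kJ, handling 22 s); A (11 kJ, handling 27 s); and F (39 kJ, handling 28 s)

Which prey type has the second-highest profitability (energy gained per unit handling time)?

F

Profitability E/h (kJ/s): E = 40/22 = 1.82, A = 11/27 = 0.407, F = 39/28 = 1.39.
Ranked: E > F > A.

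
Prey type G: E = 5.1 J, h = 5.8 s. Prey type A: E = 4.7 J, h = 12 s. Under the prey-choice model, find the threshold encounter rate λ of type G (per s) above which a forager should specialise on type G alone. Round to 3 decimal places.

At the threshold, the rate on type G alone equals the profitability of type A: λ·5.1/(1 + λ·5.8) = 4.7/12 = 0.3917.
Rearranging, λ(5.1 − 0.3917×5.8) = 0.3917, so λ = 0.3917/2.828 = 0.1385 per s.

0.138 per s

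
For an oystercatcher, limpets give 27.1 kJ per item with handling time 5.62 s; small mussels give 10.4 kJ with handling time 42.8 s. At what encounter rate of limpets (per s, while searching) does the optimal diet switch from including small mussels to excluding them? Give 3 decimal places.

Drop small mussels once their profitability E₂/h₂ falls below the rate achievable on limpets alone: E₂/h₂ = λE₁/(1 + λh₁).
Solve for λ: λE₁h₂ = E₂(1 + λh₁) → λ(E₁h₂ − E₂h₁) = E₂ → λ = E₂/(E₁h₂ − E₂h₁).
λ = 10.4/(27.1×42.8 − 10.4×5.62) = 10.4/1101 = 0.009442 per s.

0.009 per s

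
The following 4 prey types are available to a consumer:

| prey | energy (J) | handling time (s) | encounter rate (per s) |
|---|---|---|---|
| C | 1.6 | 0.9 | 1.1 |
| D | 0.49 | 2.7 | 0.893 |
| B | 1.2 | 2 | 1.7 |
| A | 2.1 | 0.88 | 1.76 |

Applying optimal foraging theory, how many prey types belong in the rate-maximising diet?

E/h in descending order: A 2.39, C 1.78, B 0.6, D 0.181 J/s. The optimal diet is the largest prefix of this list for which every included type satisfies E_i/h_i > R on the types above it.
Rate on top 1: 1.45. C: 1.78 > 1.45 → include.
Rate on top 2: 1.542. B: 0.6 < 1.542 → exclude; stop.
Optimal diet: A, C — 2 of 4 types.

2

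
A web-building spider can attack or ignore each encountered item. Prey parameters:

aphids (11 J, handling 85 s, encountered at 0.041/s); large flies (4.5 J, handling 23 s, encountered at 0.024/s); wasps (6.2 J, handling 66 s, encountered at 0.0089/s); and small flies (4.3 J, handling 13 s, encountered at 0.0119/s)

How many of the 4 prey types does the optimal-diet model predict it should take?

E/h in descending order: small flies 0.331, large flies 0.196, aphids 0.129, wasps 0.0939 J/s. The optimal diet is the largest prefix of this list for which every included type satisfies E_i/h_i > R on the types above it.
Rate on top 1: 0.04431. large flies: 0.196 > 0.04431 → include.
Rate on top 2: 0.09326. aphids: 0.129 > 0.09326 → include.
Rate on top 3: 0.1175. wasps: 0.0939 < 0.1175 → exclude; stop.
Optimal diet: small flies, large flies, aphids — 3 of 4 types.

3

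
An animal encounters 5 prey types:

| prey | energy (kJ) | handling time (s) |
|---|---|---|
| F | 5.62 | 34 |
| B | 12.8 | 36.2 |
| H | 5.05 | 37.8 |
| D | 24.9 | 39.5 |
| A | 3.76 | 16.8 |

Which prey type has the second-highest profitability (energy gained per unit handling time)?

B

In descending order of E/h:
D: 24.9/39.5 = 0.63 kJ/s
B: 12.8/36.2 = 0.354 kJ/s
A: 3.76/16.8 = 0.224 kJ/s
F: 5.62/34 = 0.165 kJ/s
H: 5.05/37.8 = 0.134 kJ/s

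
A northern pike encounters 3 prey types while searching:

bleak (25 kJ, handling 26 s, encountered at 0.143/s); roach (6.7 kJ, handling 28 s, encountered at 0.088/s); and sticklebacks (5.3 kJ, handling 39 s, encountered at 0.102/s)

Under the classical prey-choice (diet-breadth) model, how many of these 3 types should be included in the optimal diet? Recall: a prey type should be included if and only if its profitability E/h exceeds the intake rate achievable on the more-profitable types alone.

E/h in descending order: bleak 0.962, roach 0.239, sticklebacks 0.136 kJ/s. The optimal diet is the largest prefix of this list for which every included type satisfies E_i/h_i > R on the types above it.
Rate on top 1: 0.7577. roach: 0.239 < 0.7577 → exclude; stop.
Optimal diet: bleak — 1 of 3 types.

1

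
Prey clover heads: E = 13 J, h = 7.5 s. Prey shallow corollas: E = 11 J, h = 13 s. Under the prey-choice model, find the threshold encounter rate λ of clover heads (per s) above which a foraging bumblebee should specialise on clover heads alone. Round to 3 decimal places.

The zero-one rule: include shallow corollas iff E₂/h₂ > λE₁/(1+λh₁). Equality gives the switch point.
λE₁h₂ = E₂ + λE₂h₁ ⇒ λ = E₂/(E₁h₂ − E₂h₁) = 11/(169 − 82.5) = 0.1272 per s.

0.127 per s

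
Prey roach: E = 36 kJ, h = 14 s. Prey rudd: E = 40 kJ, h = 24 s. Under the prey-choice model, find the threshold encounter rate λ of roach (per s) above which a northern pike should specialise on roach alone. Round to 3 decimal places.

At the threshold, the rate on roach alone equals the profitability of rudd: λ·36/(1 + λ·14) = 40/24 = 1.667.
Rearranging, λ(36 − 1.667×14) = 1.667, so λ = 1.667/12.67 = 0.1316 per s.

0.132 per s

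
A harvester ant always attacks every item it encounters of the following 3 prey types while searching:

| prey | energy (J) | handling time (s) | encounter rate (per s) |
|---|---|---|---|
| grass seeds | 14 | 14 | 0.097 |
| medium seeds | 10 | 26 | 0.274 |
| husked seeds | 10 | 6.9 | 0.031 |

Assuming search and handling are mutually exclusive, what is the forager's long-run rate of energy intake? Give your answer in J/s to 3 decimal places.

0.455 J/s

R = (0.097×14 + 0.274×10 + 0.031×10) / (1 + 0.097×14 + 0.274×26 + 0.031×6.9) = 4.408/9.696 = 0.4546 J/s.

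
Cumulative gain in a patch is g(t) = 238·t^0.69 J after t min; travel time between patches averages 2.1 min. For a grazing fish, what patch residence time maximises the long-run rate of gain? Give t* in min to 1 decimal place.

Maximise g(t)/(T+t): set derivative to zero → g'(t)(T+t) = g(t).
g'(t) = 0.69·238·t^-0.31. Setting 0.69·238·t^-0.31 = 238·t^0.69/(2.1+t) gives 0.69(2.1+t) = t, so 0.31·t = 0.69×2.1.
t* = 0.69×2.1/0.31 = 4.674 min.

4.7 min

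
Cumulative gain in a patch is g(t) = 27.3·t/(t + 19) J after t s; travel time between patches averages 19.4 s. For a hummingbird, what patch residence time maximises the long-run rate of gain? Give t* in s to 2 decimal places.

By the marginal value theorem, leave when the instantaneous gain rate g'(t) equals the habitat-wide average g(t)/(T + t).
g'(t) = 27.3·19/(t + 19)². Setting 27.3·19/(t+19)² = 27.3t/[(t+19)(19.4+t)] gives 19(19.4+t) = t(t+19), so t² = 19×19.4 = 368.6.
t* = √368.6 = 19.2 s.

19.20 s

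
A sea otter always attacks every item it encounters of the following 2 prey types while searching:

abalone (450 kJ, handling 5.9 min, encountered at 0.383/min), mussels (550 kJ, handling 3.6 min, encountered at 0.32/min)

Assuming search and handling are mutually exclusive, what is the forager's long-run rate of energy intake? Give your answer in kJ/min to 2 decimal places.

78.96 kJ/min

R = Σλ_iE_i / (1 + Σλ_ih_i)
Numerator: 0.383×450 + 0.32×550 = 348.4
Denominator: 1 + 0.383×5.9 + 0.32×3.6 = 4.412
R = 348.4/4.412 = 78.96 kJ/min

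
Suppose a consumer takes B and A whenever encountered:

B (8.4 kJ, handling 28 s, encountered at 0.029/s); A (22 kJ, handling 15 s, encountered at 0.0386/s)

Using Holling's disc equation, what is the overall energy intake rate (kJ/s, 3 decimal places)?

0.457 kJ/s

R = Σλ_iE_i / (1 + Σλ_ih_i)
Numerator: 0.029×8.4 + 0.0386×22 = 1.093
Denominator: 1 + 0.029×28 + 0.0386×15 = 2.391
R = 1.093/2.391 = 0.457 kJ/s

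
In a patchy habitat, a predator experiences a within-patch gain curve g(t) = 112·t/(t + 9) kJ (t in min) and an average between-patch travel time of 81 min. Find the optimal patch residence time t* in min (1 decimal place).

27.0 min

Optimal t* satisfies g'(t*) = g(t*)/(T + t*).
g'(t) = 112·9/(t + 9)². Setting 112·9/(t+9)² = 112t/[(t+9)(81+t)] gives 9(81+t) = t(t+9), so t² = 9×81 = 729.
t* = √729 = 27 min.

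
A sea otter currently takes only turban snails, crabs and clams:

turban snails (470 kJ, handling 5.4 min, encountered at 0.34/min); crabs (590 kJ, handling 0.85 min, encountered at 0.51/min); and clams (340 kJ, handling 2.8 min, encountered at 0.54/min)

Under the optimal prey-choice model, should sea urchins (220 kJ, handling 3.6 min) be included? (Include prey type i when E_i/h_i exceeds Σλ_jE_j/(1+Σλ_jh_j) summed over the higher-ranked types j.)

No

Current rate: (0.34×470 + 0.51×590 + 0.54×340)/(1 + 0.34×5.4 + 0.51×0.85 + 0.54×2.8) = 134.7 kJ/min.
Profitability of sea urchins: 220/3.6 = 61.11 kJ/min.
61.11 < 134.7, so adding sea urchins would lower the average — exclude it.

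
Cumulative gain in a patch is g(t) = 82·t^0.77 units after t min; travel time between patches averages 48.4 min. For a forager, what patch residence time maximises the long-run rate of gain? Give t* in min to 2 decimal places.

162.03 min

Maximise g(t)/(T+t): set derivative to zero → g'(t)(T+t) = g(t).
g'(t) = 0.77·82·t^-0.23. Setting 0.77·82·t^-0.23 = 82·t^0.77/(48.4+t) gives 0.77(48.4+t) = t, so 0.23·t = 0.77×48.4.
t* = 0.77×48.4/0.23 = 162 min.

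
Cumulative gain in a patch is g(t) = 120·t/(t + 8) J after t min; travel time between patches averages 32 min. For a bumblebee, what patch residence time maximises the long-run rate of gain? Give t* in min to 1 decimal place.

By the marginal value theorem, leave when the instantaneous gain rate g'(t) equals the habitat-wide average g(t)/(T + t).
g'(t) = 120·8/(t + 8)². Setting 120·8/(t+8)² = 120t/[(t+8)(32+t)] gives 8(32+t) = t(t+8), so t² = 8×32 = 256.
t* = √256 = 16 min.

16.0 min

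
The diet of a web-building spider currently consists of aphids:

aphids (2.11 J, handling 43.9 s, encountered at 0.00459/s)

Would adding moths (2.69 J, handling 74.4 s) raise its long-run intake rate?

Yes

Current rate: (0.00459×2.11)/(1 + 0.00459×43.9) = 0.008061 J/s.
Profitability of moths: 2.69/74.4 = 0.03616 J/s.
Since 0.03616 > R, including moths increases the long-run rate.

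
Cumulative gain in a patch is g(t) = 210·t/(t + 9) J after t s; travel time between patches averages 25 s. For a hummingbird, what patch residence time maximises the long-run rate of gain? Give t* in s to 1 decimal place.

Maximise g(t)/(T+t): set derivative to zero → g'(t)(T+t) = g(t).
g'(t) = 210·9/(t + 9)². Setting 210·9/(t+9)² = 210t/[(t+9)(25+t)] gives 9(25+t) = t(t+9), so t² = 9×25 = 225.
t* = √225 = 15 s.

15.0 s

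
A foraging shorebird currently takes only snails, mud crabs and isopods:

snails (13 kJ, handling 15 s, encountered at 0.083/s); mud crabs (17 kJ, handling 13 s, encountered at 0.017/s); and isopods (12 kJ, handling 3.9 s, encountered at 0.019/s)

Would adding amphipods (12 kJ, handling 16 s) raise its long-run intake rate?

Yes

Intake rate on the current diet: R = (0.083×13 + 0.017×17 + 0.019×12) / (1 + 0.083×15 + 0.017×13 + 0.019×3.9) = 1.596/2.54 = 0.6283 kJ/s.
Profitability of amphipods: 12/16 = 0.75 kJ/s.
Since 0.75 > R, including amphipods increases the long-run rate.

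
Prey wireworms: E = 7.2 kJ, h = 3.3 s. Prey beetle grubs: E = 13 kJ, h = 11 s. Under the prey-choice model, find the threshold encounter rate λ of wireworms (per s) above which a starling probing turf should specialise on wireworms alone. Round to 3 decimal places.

The zero-one rule: include beetle grubs iff E₂/h₂ > λE₁/(1+λh₁). Equality gives the switch point.
λE₁h₂ = E₂ + λE₂h₁ ⇒ λ = E₂/(E₁h₂ − E₂h₁) = 13/(79.2 − 42.9) = 0.3581 per s.

0.358 per s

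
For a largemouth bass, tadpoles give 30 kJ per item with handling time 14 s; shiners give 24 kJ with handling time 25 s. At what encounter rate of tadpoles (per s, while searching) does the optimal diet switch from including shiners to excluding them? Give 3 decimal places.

Drop shiners once their profitability E₂/h₂ falls below the rate achievable on tadpoles alone: E₂/h₂ = λE₁/(1 + λh₁).
Solve for λ: λE₁h₂ = E₂(1 + λh₁) → λ(E₁h₂ − E₂h₁) = E₂ → λ = E₂/(E₁h₂ − E₂h₁).
λ = 24/(30×25 − 24×14) = 24/414 = 0.05797 per s.

0.058 per s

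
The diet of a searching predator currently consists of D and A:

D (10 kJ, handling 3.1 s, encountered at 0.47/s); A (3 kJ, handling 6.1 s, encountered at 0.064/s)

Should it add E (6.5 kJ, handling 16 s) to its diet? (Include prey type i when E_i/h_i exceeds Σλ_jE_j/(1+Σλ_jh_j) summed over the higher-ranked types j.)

No

On D and A alone, R = ΣλE/(1+Σλh) = 4.892/2.847 = 1.718 kJ/s.
E: E/h = 6.5/16 = 0.4062 kJ/s.
0.4062 < 1.718, so adding E would lower the average — exclude it.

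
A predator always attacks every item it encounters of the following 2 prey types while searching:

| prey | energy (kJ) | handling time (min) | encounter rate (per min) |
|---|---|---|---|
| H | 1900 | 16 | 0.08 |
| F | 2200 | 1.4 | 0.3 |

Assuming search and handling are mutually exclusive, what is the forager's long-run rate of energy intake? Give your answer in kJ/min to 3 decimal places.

R = Σλ_iE_i / (1 + Σλ_ih_i)
Numerator: 0.08×1900 + 0.3×2200 = 812
Denominator: 1 + 0.08×16 + 0.3×1.4 = 2.7
R = 812/2.7 = 300.7 kJ/min

300.741 kJ/min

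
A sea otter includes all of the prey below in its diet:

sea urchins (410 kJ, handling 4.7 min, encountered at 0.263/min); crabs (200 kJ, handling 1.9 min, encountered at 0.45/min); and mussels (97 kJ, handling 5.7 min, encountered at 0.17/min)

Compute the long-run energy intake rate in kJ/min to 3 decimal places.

52.787 kJ/min

R = Σλ_iE_i / (1 + Σλ_ih_i)
Numerator: 0.263×410 + 0.45×200 + 0.17×97 = 214.3
Denominator: 1 + 0.263×4.7 + 0.45×1.9 + 0.17×5.7 = 4.06
R = 214.3/4.06 = 52.79 kJ/min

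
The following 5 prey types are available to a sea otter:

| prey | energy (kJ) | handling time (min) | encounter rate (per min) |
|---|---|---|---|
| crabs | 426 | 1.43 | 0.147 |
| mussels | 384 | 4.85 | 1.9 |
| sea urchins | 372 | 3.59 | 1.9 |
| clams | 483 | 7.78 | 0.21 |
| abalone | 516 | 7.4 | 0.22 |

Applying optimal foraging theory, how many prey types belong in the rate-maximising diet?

E/h in descending order: crabs 298, sea urchins 104, mussels 79.2, abalone 69.7, clams 62.1 kJ/min. The optimal diet is the largest prefix of this list for which every included type satisfies E_i/h_i > R on the types above it.
Rate on top 1: 51.74. sea urchins: 104 > 51.74 → include.
Rate on top 2: 95.8. mussels: 79.2 < 95.8 → exclude; stop.
Optimal diet: crabs, sea urchins — 2 of 5 types.

2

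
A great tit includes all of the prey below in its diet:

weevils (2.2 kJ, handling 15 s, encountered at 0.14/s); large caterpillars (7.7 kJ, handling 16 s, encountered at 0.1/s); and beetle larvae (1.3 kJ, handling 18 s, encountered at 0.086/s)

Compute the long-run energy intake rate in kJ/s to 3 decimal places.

0.190 kJ/s

R = Σλ_iE_i / (1 + Σλ_ih_i)
Numerator: 0.14×2.2 + 0.1×7.7 + 0.086×1.3 = 1.19
Denominator: 1 + 0.14×15 + 0.1×16 + 0.086×18 = 6.248
R = 1.19/6.248 = 0.1904 kJ/s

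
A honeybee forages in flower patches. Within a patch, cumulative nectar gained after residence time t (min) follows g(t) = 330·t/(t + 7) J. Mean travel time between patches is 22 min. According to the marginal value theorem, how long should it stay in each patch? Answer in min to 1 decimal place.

12.4 min

Optimal t* satisfies g'(t*) = g(t*)/(T + t*).
g'(t) = 330·7/(t + 7)². Setting 330·7/(t+7)² = 330t/[(t+7)(22+t)] gives 7(22+t) = t(t+7), so t² = 7×22 = 154.
t* = √154 = 12.41 min.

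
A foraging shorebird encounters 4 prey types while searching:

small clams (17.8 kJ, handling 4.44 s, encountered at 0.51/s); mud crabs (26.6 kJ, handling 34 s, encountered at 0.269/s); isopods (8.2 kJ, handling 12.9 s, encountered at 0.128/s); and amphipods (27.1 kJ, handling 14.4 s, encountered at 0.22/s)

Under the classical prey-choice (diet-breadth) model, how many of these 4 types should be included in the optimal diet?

1

Profitabilities (E/h, kJ/s): small clams 4.01, amphipods 1.88, mud crabs 0.782, isopods 0.636. Add prey in this order while the next type's profitability exceeds the intake rate on those already taken.
Rate on top 1: 2.781. amphipods: 1.88 < 2.781 → exclude; stop.
Optimal diet: small clams — 1 of 4 types.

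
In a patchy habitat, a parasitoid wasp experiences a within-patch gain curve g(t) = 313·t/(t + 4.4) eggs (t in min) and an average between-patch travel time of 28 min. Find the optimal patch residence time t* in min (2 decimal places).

11.10 min

Optimal t* satisfies g'(t*) = g(t*)/(T + t*).
g'(t) = 313·4.4/(t + 4.4)². Setting 313·4.4/(t+4.4)² = 313t/[(t+4.4)(28+t)] gives 4.4(28+t) = t(t+4.4), so t² = 4.4×28 = 123.2.
t* = √123.2 = 11.1 min.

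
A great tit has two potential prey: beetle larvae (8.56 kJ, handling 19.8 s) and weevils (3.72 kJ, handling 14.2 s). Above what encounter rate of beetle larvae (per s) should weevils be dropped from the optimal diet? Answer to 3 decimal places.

0.078 per s

The zero-one rule: include weevils iff E₂/h₂ > λE₁/(1+λh₁). Equality gives the switch point.
λE₁h₂ = E₂ + λE₂h₁ ⇒ λ = E₂/(E₁h₂ − E₂h₁) = 3.72/(121.6 − 73.66) = 0.07767 per s.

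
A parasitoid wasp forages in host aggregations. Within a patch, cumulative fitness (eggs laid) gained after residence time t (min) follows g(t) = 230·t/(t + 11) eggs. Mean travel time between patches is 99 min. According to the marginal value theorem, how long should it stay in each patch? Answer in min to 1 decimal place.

33.0 min

Maximise g(t)/(T+t): set derivative to zero → g'(t)(T+t) = g(t).
g'(t) = 230·11/(t + 11)². Setting 230·11/(t+11)² = 230t/[(t+11)(99+t)] gives 11(99+t) = t(t+11), so t² = 11×99 = 1089.
t* = √1089 = 33 min.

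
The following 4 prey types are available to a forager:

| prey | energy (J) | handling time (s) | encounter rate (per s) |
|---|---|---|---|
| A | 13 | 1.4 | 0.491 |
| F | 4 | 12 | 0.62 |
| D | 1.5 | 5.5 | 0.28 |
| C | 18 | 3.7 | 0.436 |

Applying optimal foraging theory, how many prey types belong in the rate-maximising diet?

Profitabilities (E/h, J/s): A 9.29, C 4.86, F 0.333, D 0.273. Add prey in this order while the next type's profitability exceeds the intake rate on those already taken.
Rate on top 1: 3.783. C: 4.86 > 3.783 → include.
Rate on top 2: 4.312. F: 0.333 < 4.312 → exclude; stop.
Optimal diet: A, C — 2 of 4 types.

2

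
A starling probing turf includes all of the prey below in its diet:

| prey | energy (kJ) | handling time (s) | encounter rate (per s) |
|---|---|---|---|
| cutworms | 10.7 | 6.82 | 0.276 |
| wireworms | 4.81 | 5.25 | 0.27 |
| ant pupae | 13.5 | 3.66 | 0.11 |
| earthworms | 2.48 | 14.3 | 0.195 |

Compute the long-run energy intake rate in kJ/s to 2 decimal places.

Energy encountered per unit search time: 0.276×10.7 + 0.27×4.81 + 0.11×13.5 + 0.195×2.48 = 6.221 kJ/s.
Handling time per unit search time: 0.276×6.82 + 0.27×5.25 + 0.11×3.66 + 0.195×14.3 = 6.491.
Rate = 6.221/(1 + 6.491) = 0.8304 kJ/s.

0.83 kJ/s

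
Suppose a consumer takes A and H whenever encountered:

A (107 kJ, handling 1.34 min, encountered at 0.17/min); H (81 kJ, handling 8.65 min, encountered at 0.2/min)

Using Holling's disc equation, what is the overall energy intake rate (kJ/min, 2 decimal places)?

11.63 kJ/min

R = Σλ_iE_i / (1 + Σλ_ih_i)
Numerator: 0.17×107 + 0.2×81 = 34.39
Denominator: 1 + 0.17×1.34 + 0.2×8.65 = 2.958
R = 34.39/2.958 = 11.63 kJ/min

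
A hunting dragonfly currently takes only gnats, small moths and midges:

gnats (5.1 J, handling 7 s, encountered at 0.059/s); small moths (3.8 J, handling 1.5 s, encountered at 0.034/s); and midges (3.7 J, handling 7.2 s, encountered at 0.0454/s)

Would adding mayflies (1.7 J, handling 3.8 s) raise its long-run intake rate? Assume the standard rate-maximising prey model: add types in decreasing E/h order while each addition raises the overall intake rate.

Yes

Intake rate on the current diet: R = (0.059×5.1 + 0.034×3.8 + 0.0454×3.7) / (1 + 0.059×7 + 0.034×1.5 + 0.0454×7.2) = 0.5981/1.791 = 0.334 J/s.
Profitability of mayflies: 1.7/3.8 = 0.4474 J/s.
0.4474 > 0.334, so adding mayflies raises the average — include it.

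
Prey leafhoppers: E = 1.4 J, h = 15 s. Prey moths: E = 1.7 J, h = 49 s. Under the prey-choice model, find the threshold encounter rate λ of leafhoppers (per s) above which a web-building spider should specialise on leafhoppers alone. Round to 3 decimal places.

Drop moths once their profitability E₂/h₂ falls below the rate achievable on leafhoppers alone: E₂/h₂ = λE₁/(1 + λh₁).
Solve for λ: λE₁h₂ = E₂(1 + λh₁) → λ(E₁h₂ − E₂h₁) = E₂ → λ = E₂/(E₁h₂ − E₂h₁).
λ = 1.7/(1.4×49 − 1.7×15) = 1.7/43.1 = 0.03944 per s.

0.039 per s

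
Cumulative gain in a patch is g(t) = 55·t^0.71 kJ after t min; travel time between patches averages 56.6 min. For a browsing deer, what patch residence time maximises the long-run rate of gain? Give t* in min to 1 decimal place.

Maximise g(t)/(T+t): set derivative to zero → g'(t)(T+t) = g(t).
g'(t) = 0.71·55·t^-0.29. Setting 0.71·55·t^-0.29 = 55·t^0.71/(56.6+t) gives 0.71(56.6+t) = t, so 0.29·t = 0.71×56.6.
t* = 0.71×56.6/0.29 = 138.6 min.

138.6 min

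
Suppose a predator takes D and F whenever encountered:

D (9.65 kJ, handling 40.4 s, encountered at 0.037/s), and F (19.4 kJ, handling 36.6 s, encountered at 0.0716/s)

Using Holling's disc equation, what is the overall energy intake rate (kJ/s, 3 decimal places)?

0.341 kJ/s

R = (0.037×9.65 + 0.0716×19.4) / (1 + 0.037×40.4 + 0.0716×36.6) = 1.746/5.115 = 0.3413 kJ/s.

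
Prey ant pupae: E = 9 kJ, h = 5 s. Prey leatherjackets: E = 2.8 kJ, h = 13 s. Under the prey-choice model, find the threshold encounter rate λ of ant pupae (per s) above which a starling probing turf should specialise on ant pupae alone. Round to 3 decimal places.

The zero-one rule: include leatherjackets iff E₂/h₂ > λE₁/(1+λh₁). Equality gives the switch point.
λE₁h₂ = E₂ + λE₂h₁ ⇒ λ = E₂/(E₁h₂ − E₂h₁) = 2.8/(117 − 14) = 0.02718 per s.

0.027 per s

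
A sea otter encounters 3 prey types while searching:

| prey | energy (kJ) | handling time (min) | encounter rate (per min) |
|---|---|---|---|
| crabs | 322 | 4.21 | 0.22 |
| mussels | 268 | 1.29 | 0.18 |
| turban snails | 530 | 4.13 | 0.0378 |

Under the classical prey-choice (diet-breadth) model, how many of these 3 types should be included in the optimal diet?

E/h in descending order: mussels 208, turban snails 128, crabs 76.5 kJ/min. The optimal diet is the largest prefix of this list for which every included type satisfies E_i/h_i > R on the types above it.
Rate on top 1: 39.15. turban snails: 128 > 39.15 → include.
Rate on top 2: 49.18. crabs: 76.5 > 49.18 → include.
Optimal diet: mussels, turban snails, crabs — 3 of 3 types.

3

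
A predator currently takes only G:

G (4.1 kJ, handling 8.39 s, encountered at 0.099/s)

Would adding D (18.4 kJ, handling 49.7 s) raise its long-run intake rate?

Yes

Current rate: (0.099×4.1)/(1 + 0.099×8.39) = 0.2217 kJ/s.
D: E/h = 18.4/49.7 = 0.3702 kJ/s.
0.3702 > 0.2217, so adding D raises the average — include it.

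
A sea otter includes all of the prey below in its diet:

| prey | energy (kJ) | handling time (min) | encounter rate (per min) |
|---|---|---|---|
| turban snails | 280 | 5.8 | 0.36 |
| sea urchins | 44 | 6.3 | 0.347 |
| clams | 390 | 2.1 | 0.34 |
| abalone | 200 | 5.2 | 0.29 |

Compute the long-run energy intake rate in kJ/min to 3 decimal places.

40.910 kJ/min

R = Σλ_iE_i / (1 + Σλ_ih_i)
Numerator: 0.36×280 + 0.347×44 + 0.34×390 + 0.29×200 = 306.7
Denominator: 1 + 0.36×5.8 + 0.347×6.3 + 0.34×2.1 + 0.29×5.2 = 7.496
R = 306.7/7.496 = 40.91 kJ/min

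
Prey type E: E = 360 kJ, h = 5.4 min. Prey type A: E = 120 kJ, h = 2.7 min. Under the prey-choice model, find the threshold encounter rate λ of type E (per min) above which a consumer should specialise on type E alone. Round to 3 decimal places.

0.370 per min

At the threshold, the rate on type E alone equals the profitability of type A: λ·360/(1 + λ·5.4) = 120/2.7 = 44.44.
Rearranging, λ(360 − 44.44×5.4) = 44.44, so λ = 44.44/120 = 0.3704 per min.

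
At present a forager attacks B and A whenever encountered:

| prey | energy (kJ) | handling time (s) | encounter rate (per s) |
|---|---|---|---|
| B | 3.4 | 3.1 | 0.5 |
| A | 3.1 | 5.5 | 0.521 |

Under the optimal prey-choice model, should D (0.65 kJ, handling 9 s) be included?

No

Current rate: (0.5×3.4 + 0.521×3.1)/(1 + 0.5×3.1 + 0.521×5.5) = 0.6122 kJ/s.
D: E/h = 0.65/9 = 0.07222 kJ/s.
0.07222 < 0.6122, so adding D would lower the average — exclude it.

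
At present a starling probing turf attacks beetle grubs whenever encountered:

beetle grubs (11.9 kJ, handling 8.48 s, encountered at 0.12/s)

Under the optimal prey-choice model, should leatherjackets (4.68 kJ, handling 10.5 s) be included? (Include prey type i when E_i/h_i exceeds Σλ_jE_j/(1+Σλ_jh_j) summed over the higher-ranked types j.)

On beetle grubs alone, R = ΣλE/(1+Σλh) = 1.428/2.018 = 0.7078 kJ/s.
Profitability of leatherjackets: 4.68/10.5 = 0.4457 kJ/s.
Since 0.4457 < R, time spent handling leatherjackets is better spent searching.

No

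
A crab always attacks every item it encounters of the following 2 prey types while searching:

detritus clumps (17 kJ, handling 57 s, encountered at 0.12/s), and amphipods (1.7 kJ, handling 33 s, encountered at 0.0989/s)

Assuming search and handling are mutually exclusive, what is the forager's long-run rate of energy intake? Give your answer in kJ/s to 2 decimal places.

Energy encountered per unit search time: 0.12×17 + 0.0989×1.7 = 2.208 kJ/s.
Handling time per unit search time: 0.12×57 + 0.0989×33 = 10.1.
Rate = 2.208/(1 + 10.1) = 0.1989 kJ/s.

0.20 kJ/s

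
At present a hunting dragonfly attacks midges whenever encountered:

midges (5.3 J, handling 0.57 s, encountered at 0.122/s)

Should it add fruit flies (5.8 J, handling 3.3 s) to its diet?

Yes

Intake rate on the current diet: R = (0.122×5.3) / (1 + 0.122×0.57) = 0.6466/1.07 = 0.6046 J/s.
Profitability of fruit flies: 5.8/3.3 = 1.758 J/s.
1.758 > 0.6046, so adding fruit flies raises the average — include it.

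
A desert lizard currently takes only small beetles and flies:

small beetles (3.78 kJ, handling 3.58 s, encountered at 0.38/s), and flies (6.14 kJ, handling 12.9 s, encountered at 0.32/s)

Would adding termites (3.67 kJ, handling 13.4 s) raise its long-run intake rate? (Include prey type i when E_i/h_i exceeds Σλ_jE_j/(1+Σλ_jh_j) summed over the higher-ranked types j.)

On small beetles and flies alone, R = ΣλE/(1+Σλh) = 3.401/6.488 = 0.5242 kJ/s.
termites: E/h = 3.67/13.4 = 0.2739 kJ/s.
0.2739 < 0.5242, so adding termites would lower the average — exclude it.

No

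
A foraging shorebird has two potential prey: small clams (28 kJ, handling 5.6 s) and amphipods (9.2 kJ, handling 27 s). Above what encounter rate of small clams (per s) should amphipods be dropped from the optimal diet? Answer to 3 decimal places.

The zero-one rule: include amphipods iff E₂/h₂ > λE₁/(1+λh₁). Equality gives the switch point.
λE₁h₂ = E₂ + λE₂h₁ ⇒ λ = E₂/(E₁h₂ − E₂h₁) = 9.2/(756 − 51.52) = 0.01306 per s.

0.013 per s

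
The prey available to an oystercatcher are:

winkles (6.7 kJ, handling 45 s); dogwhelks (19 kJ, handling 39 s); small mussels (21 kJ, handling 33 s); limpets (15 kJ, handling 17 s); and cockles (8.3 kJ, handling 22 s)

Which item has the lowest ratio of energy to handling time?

Profitability E/h (kJ/s): winkles = 6.7/45 = 0.149, dogwhelks = 19/39 = 0.487, small mussels = 21/33 = 0.636, limpets = 15/17 = 0.882, cockles = 8.3/22 = 0.377.
Ranked: limpets > small mussels > dogwhelks > cockles > winkles.

winkles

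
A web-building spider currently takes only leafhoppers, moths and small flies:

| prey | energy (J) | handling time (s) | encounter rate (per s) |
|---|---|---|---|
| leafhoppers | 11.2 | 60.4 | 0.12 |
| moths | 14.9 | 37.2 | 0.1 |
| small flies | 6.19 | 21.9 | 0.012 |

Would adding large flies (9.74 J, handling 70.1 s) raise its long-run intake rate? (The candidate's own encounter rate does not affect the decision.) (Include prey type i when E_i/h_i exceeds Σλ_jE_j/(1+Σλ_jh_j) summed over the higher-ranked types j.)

Current rate: (0.12×11.2 + 0.1×14.9 + 0.012×6.19)/(1 + 0.12×60.4 + 0.1×37.2 + 0.012×21.9) = 0.2378 J/s.
Profitability of large flies: 9.74/70.1 = 0.1389 J/s.
0.1389 < 0.2378, so adding large flies would lower the average — exclude it.

No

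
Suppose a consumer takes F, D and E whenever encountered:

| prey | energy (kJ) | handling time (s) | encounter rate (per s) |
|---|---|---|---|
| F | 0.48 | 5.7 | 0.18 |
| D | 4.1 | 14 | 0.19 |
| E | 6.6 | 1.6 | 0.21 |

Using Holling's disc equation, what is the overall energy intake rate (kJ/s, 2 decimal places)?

0.45 kJ/s

Energy encountered per unit search time: 0.18×0.48 + 0.19×4.1 + 0.21×6.6 = 2.251 kJ/s.
Handling time per unit search time: 0.18×5.7 + 0.19×14 + 0.21×1.6 = 4.022.
Rate = 2.251/(1 + 4.022) = 0.4483 kJ/s.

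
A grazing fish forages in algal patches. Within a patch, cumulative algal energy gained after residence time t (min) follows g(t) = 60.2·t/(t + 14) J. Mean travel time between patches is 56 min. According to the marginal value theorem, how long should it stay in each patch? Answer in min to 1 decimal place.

By the marginal value theorem, leave when the instantaneous gain rate g'(t) equals the habitat-wide average g(t)/(T + t).
g'(t) = 60.2·14/(t + 14)². Setting 60.2·14/(t+14)² = 60.2t/[(t+14)(56+t)] gives 14(56+t) = t(t+14), so t² = 14×56 = 784.
t* = √784 = 28 min.

28.0 min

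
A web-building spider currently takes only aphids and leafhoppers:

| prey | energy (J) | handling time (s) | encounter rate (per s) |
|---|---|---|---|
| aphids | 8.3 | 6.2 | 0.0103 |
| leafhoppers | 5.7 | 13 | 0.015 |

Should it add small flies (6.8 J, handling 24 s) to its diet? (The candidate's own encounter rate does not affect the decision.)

Yes

Intake rate on the current diet: R = (0.0103×8.3 + 0.015×5.7) / (1 + 0.0103×6.2 + 0.015×13) = 0.171/1.259 = 0.1358 J/s.
small flies: E/h = 6.8/24 = 0.2833 J/s.
Since 0.2833 > R, including small flies increases the long-run rate.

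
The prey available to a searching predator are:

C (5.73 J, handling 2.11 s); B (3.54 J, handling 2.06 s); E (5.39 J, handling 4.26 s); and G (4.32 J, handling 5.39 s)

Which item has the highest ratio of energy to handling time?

C

Profitability E/h (J/s): C = 5.73/2.11 = 2.72, B = 3.54/2.06 = 1.72, E = 5.39/4.26 = 1.27, G = 4.32/5.39 = 0.801.
Ranked: C > B > E > G.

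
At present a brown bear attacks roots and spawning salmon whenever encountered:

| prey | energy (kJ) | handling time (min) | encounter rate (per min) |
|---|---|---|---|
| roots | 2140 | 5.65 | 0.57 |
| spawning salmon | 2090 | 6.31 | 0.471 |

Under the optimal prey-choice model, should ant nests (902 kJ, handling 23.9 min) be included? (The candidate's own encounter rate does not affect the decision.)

Current rate: (0.57×2140 + 0.471×2090)/(1 + 0.57×5.65 + 0.471×6.31) = 306.5 kJ/min.
ant nests: E/h = 902/23.9 = 37.74 kJ/min.
Since 37.74 < R, time spent handling ant nests is better spent searching.

No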